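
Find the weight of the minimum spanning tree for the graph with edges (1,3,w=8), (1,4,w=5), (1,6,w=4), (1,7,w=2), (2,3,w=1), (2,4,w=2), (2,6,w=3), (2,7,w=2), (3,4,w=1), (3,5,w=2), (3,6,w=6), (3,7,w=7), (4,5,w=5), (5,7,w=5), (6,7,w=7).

Apply Kruskal's algorithm (sort edges by weight, add if no cycle):

Sorted edges by weight:
  (2,3) w=1
  (3,4) w=1
  (1,7) w=2
  (2,7) w=2
  (2,4) w=2
  (3,5) w=2
  (2,6) w=3
  (1,6) w=4
  (1,4) w=5
  (4,5) w=5
  (5,7) w=5
  (3,6) w=6
  (3,7) w=7
  (6,7) w=7
  (1,3) w=8

Add edge (2,3) w=1 -- no cycle. Running total: 1
Add edge (3,4) w=1 -- no cycle. Running total: 2
Add edge (1,7) w=2 -- no cycle. Running total: 4
Add edge (2,7) w=2 -- no cycle. Running total: 6
Skip edge (2,4) w=2 -- would create cycle
Add edge (3,5) w=2 -- no cycle. Running total: 8
Add edge (2,6) w=3 -- no cycle. Running total: 11

MST edges: (2,3,w=1), (3,4,w=1), (1,7,w=2), (2,7,w=2), (3,5,w=2), (2,6,w=3)
Total MST weight: 1 + 1 + 2 + 2 + 2 + 3 = 11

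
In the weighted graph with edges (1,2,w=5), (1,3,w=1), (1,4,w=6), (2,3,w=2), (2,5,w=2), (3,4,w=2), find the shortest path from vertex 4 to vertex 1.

Step 1: Build adjacency list with weights:
  1: 2(w=5), 3(w=1), 4(w=6)
  2: 1(w=5), 3(w=2), 5(w=2)
  3: 1(w=1), 2(w=2), 4(w=2)
  4: 1(w=6), 3(w=2)
  5: 2(w=2)

Step 2: Apply Dijkstra's algorithm from vertex 4:
  Visit vertex 4 (distance=0)
    Update dist[1] = 6
    Update dist[3] = 2
  Visit vertex 3 (distance=2)
    Update dist[1] = 3
    Update dist[2] = 4
  Visit vertex 1 (distance=3)

Step 3: Shortest path: 4 -> 3 -> 1
Total weight: 2 + 1 = 3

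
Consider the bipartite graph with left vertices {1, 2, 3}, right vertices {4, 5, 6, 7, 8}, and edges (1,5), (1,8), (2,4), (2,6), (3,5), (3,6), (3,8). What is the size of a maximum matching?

Step 1: List the neighbors of each left vertex:
  1: 5, 8
  2: 4, 6
  3: 5, 6, 8

Step 2: Greedily match left vertices, then look for augmenting paths:
  Match 1 -- 5
  Match 2 -- 4
  Match 3 -- 6
  No augmenting path remains.

Step 3: Verify this is maximum:
  Matching size 3 = min(|L|, |R|) = min(3, 5), which is an upper bound, so this matching is maximum.

Maximum matching: {(1,5), (2,4), (3,6)}
Size: 3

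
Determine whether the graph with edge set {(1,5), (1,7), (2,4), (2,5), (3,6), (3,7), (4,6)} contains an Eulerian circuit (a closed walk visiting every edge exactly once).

Step 1: Find the degree of each vertex:
  deg(1) = 2
  deg(2) = 2
  deg(3) = 2
  deg(4) = 2
  deg(5) = 2
  deg(6) = 2
  deg(7) = 2

Step 2: Count vertices with odd degree:
  All vertices have even degree (0 odd-degree vertices)

Step 3: Apply Euler's theorem:
  - Eulerian circuit exists iff graph is connected and all vertices have even degree
  - Eulerian path exists iff graph is connected and has 0 or 2 odd-degree vertices

Graph is connected with 0 odd-degree vertices.
Both Eulerian circuit and Eulerian path exist.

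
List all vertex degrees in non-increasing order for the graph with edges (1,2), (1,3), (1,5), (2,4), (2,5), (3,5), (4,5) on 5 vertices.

Step 1: Count edges incident to each vertex:
  deg(1) = 3 (neighbors: 2, 3, 5)
  deg(2) = 3 (neighbors: 1, 4, 5)
  deg(3) = 2 (neighbors: 1, 5)
  deg(4) = 2 (neighbors: 2, 5)
  deg(5) = 4 (neighbors: 1, 2, 3, 4)

Step 2: Sort degrees in non-increasing order:
  Degrees: [3, 3, 2, 2, 4] -> sorted: [4, 3, 3, 2, 2]

Degree sequence: [4, 3, 3, 2, 2]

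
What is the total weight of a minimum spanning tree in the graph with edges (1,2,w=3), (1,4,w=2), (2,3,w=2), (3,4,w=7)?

Apply Kruskal's algorithm (sort edges by weight, add if no cycle):

Sorted edges by weight:
  (1,4) w=2
  (2,3) w=2
  (1,2) w=3
  (3,4) w=7

Add edge (1,4) w=2 -- no cycle. Running total: 2
Add edge (2,3) w=2 -- no cycle. Running total: 4
Add edge (1,2) w=3 -- no cycle. Running total: 7

MST edges: (1,4,w=2), (2,3,w=2), (1,2,w=3)
Total MST weight: 2 + 2 + 3 = 7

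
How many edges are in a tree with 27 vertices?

A tree on n vertices always has exactly n - 1 edges.
For n = 27: edges = 27 - 1 = 26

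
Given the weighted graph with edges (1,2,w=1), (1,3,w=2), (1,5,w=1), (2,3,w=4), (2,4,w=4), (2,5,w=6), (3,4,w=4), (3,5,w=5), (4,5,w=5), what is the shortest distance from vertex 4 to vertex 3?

Step 1: Build adjacency list with weights:
  1: 2(w=1), 3(w=2), 5(w=1)
  2: 1(w=1), 3(w=4), 4(w=4), 5(w=6)
  3: 1(w=2), 2(w=4), 4(w=4), 5(w=5)
  4: 2(w=4), 3(w=4), 5(w=5)
  5: 1(w=1), 2(w=6), 3(w=5), 4(w=5)

Step 2: Apply Dijkstra's algorithm from vertex 4:
  Visit vertex 4 (distance=0)
    Update dist[2] = 4
    Update dist[3] = 4
    Update dist[5] = 5
  Visit vertex 2 (distance=4)
    Update dist[1] = 5
  Visit vertex 3 (distance=4)

Step 3: Shortest path: 4 -> 3
Total weight: 4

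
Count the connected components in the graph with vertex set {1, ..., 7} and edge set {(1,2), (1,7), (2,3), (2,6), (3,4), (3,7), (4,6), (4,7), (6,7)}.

Step 1: Build adjacency list from edges:
  1: 2, 7
  2: 1, 3, 6
  3: 2, 4, 7
  4: 3, 6, 7
  5: (none)
  6: 2, 4, 7
  7: 1, 3, 4, 6

Step 2: Run BFS/DFS from vertex 1:
  Visited: {1, 2, 7, 3, 6, 4}
  Reached 6 of 7 vertices

Step 3: Only 6 of 7 vertices reached. Graph is disconnected.
Connected components: {1, 2, 3, 4, 6, 7}, {5}
Number of connected components: 2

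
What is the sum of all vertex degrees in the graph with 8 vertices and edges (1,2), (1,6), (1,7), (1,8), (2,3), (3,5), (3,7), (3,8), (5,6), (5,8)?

Step 1: Count edges incident to each vertex:
  deg(1) = 4 (neighbors: 2, 6, 7, 8)
  deg(2) = 2 (neighbors: 1, 3)
  deg(3) = 4 (neighbors: 2, 5, 7, 8)
  deg(4) = 0 (neighbors: none)
  deg(5) = 3 (neighbors: 3, 6, 8)
  deg(6) = 2 (neighbors: 1, 5)
  deg(7) = 2 (neighbors: 1, 3)
  deg(8) = 3 (neighbors: 1, 3, 5)

Step 2: Sum all degrees:
  4 + 2 + 4 + 0 + 3 + 2 + 2 + 3 = 20

Verification: sum of degrees = 2 * |E| = 2 * 10 = 20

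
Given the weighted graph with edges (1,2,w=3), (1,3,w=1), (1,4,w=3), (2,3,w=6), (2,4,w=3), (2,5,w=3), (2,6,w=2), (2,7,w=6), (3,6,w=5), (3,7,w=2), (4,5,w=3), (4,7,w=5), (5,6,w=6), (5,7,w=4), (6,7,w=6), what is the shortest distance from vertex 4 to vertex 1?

Step 1: Build adjacency list with weights:
  1: 2(w=3), 3(w=1), 4(w=3)
  2: 1(w=3), 3(w=6), 4(w=3), 5(w=3), 6(w=2), 7(w=6)
  3: 1(w=1), 2(w=6), 6(w=5), 7(w=2)
  4: 1(w=3), 2(w=3), 5(w=3), 7(w=5)
  5: 2(w=3), 4(w=3), 6(w=6), 7(w=4)
  6: 2(w=2), 3(w=5), 5(w=6), 7(w=6)
  7: 2(w=6), 3(w=2), 4(w=5), 5(w=4), 6(w=6)

Step 2: Apply Dijkstra's algorithm from vertex 4:
  Visit vertex 4 (distance=0)
    Update dist[1] = 3
    Update dist[2] = 3
    Update dist[5] = 3
    Update dist[7] = 5
  Visit vertex 1 (distance=3)
    Update dist[3] = 4

Step 3: Shortest path: 4 -> 1
Total weight: 3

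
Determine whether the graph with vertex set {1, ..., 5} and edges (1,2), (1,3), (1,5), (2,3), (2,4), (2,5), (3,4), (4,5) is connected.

Step 1: Build adjacency list from edges:
  1: 2, 3, 5
  2: 1, 3, 4, 5
  3: 1, 2, 4
  4: 2, 3, 5
  5: 1, 2, 4

Step 2: Run BFS/DFS from vertex 1:
  Visited: {1, 2, 3, 5, 4}
  Reached 5 of 5 vertices

Step 3: All 5 vertices reached from vertex 1, so the graph is connected.
Answer: Yes, the graph is connected.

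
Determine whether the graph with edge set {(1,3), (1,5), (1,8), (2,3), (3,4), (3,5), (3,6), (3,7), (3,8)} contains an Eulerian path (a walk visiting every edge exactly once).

Step 1: Find the degree of each vertex:
  deg(1) = 3
  deg(2) = 1
  deg(3) = 7
  deg(4) = 1
  deg(5) = 2
  deg(6) = 1
  deg(7) = 1
  deg(8) = 2

Step 2: Count vertices with odd degree:
  Odd-degree vertices: 1, 2, 3, 4, 6, 7 (6 total)

Step 3: Apply Euler's theorem:
  - Eulerian circuit exists iff graph is connected and all vertices have even degree
  - Eulerian path exists iff graph is connected and has 0 or 2 odd-degree vertices

Graph has 6 odd-degree vertices (need 0 or 2).
Neither Eulerian path nor Eulerian circuit exists.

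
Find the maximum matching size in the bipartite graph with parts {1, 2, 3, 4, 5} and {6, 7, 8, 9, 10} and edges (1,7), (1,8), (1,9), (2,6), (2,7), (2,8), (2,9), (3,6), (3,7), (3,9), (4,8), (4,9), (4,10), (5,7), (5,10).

Step 1: List the neighbors of each left vertex:
  1: 7, 8, 9
  2: 6, 7, 8, 9
  3: 6, 7, 9
  4: 8, 9, 10
  5: 7, 10

Step 2: Greedily match left vertices, then look for augmenting paths:
  Match 1 -- 7
  Match 2 -- 6
  Match 3 -- 9
  Match 4 -- 8
  Match 5 -- 10
  No augmenting path remains.

Step 3: Verify this is maximum:
  Matching size 5 = min(|L|, |R|) = min(5, 5), which is an upper bound, so this matching is maximum.

Maximum matching: {(1,7), (2,6), (3,9), (4,8), (5,10)}
Size: 5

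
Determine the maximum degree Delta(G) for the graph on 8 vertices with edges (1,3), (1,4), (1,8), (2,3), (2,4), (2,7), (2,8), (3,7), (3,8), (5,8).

Step 1: Count edges incident to each vertex:
  deg(1) = 3 (neighbors: 3, 4, 8)
  deg(2) = 4 (neighbors: 3, 4, 7, 8)
  deg(3) = 4 (neighbors: 1, 2, 7, 8)
  deg(4) = 2 (neighbors: 1, 2)
  deg(5) = 1 (neighbors: 8)
  deg(6) = 0 (neighbors: none)
  deg(7) = 2 (neighbors: 2, 3)
  deg(8) = 4 (neighbors: 1, 2, 3, 5)

Step 2: Find maximum:
  max(3, 4, 4, 2, 1, 0, 2, 4) = 4 (vertex 2)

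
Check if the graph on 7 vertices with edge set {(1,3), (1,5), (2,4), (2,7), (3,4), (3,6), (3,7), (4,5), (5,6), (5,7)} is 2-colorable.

Step 1: Attempt 2-coloring using BFS:
  Start at vertex 1, assign color 0
  Color vertex 3 with color 1 (neighbor of 1)
  Color vertex 5 with color 1 (neighbor of 1)
  Color vertex 4 with color 0 (neighbor of 3)
  Color vertex 6 with color 0 (neighbor of 3)
  Color vertex 7 with color 0 (neighbor of 3)
  Color vertex 2 with color 1 (neighbor of 4)

Step 2: 2-coloring succeeded. No conflicts found.
  Set A (color 0): {1, 4, 6, 7}
  Set B (color 1): {2, 3, 5}

The graph is bipartite with partition {1, 4, 6, 7}, {2, 3, 5}.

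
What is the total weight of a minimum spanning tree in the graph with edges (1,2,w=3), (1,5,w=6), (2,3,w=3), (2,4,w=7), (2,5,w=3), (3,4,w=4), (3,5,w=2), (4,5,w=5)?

Apply Kruskal's algorithm (sort edges by weight, add if no cycle):

Sorted edges by weight:
  (3,5) w=2
  (1,2) w=3
  (2,5) w=3
  (2,3) w=3
  (3,4) w=4
  (4,5) w=5
  (1,5) w=6
  (2,4) w=7

Add edge (3,5) w=2 -- no cycle. Running total: 2
Add edge (1,2) w=3 -- no cycle. Running total: 5
Add edge (2,5) w=3 -- no cycle. Running total: 8
Skip edge (2,3) w=3 -- would create cycle
Add edge (3,4) w=4 -- no cycle. Running total: 12

MST edges: (3,5,w=2), (1,2,w=3), (2,5,w=3), (3,4,w=4)
Total MST weight: 2 + 3 + 3 + 4 = 12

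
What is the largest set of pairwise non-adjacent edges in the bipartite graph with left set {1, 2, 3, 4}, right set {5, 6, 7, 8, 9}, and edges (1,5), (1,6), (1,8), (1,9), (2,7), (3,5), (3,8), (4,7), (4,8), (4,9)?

Step 1: List the neighbors of each left vertex:
  1: 5, 6, 8, 9
  2: 7
  3: 5, 8
  4: 7, 8, 9

Step 2: Greedily match left vertices, then look for augmenting paths:
  Match 1 -- 5
  Match 2 -- 7
  Match 3 -- 8
  Match 4 -- 9
  No augmenting path remains.

Step 3: Verify this is maximum:
  Matching size 4 = min(|L|, |R|) = min(4, 5), which is an upper bound, so this matching is maximum.

Maximum matching: {(1,5), (2,7), (3,8), (4,9)}
Size: 4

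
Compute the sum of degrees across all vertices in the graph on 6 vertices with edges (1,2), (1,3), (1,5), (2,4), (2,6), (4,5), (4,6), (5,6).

Step 1: Count edges incident to each vertex:
  deg(1) = 3 (neighbors: 2, 3, 5)
  deg(2) = 3 (neighbors: 1, 4, 6)
  deg(3) = 1 (neighbors: 1)
  deg(4) = 3 (neighbors: 2, 5, 6)
  deg(5) = 3 (neighbors: 1, 4, 6)
  deg(6) = 3 (neighbors: 2, 4, 5)

Step 2: Sum all degrees:
  3 + 3 + 1 + 3 + 3 + 3 = 16

Verification: sum of degrees = 2 * |E| = 2 * 8 = 16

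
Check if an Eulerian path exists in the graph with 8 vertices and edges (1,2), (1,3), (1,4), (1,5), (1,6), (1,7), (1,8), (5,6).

Step 1: Find the degree of each vertex:
  deg(1) = 7
  deg(2) = 1
  deg(3) = 1
  deg(4) = 1
  deg(5) = 2
  deg(6) = 2
  deg(7) = 1
  deg(8) = 1

Step 2: Count vertices with odd degree:
  Odd-degree vertices: 1, 2, 3, 4, 7, 8 (6 total)

Step 3: Apply Euler's theorem:
  - Eulerian circuit exists iff graph is connected and all vertices have even degree
  - Eulerian path exists iff graph is connected and has 0 or 2 odd-degree vertices

Graph has 6 odd-degree vertices (need 0 or 2).
Neither Eulerian path nor Eulerian circuit exists.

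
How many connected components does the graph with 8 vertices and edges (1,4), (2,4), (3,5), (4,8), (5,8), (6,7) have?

Step 1: Build adjacency list from edges:
  1: 4
  2: 4
  3: 5
  4: 1, 2, 8
  5: 3, 8
  6: 7
  7: 6
  8: 4, 5

Step 2: Run BFS/DFS from vertex 1:
  Visited: {1, 4, 2, 8, 5, 3}
  Reached 6 of 8 vertices

Step 3: Only 6 of 8 vertices reached. Graph is disconnected.
Connected components: {1, 2, 3, 4, 5, 8}, {6, 7}
Number of connected components: 2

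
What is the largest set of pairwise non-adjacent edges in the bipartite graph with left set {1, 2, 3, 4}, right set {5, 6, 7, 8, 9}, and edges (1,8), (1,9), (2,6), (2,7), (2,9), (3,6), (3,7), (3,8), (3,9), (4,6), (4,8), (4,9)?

Step 1: List the neighbors of each left vertex:
  1: 8, 9
  2: 6, 7, 9
  3: 6, 7, 8, 9
  4: 6, 8, 9

Step 2: Greedily match left vertices, then look for augmenting paths:
  Match 1 -- 8
  Match 2 -- 6
  Match 3 -- 7
  Match 4 -- 9
  No augmenting path remains.

Step 3: Verify this is maximum:
  Matching size 4 = min(|L|, |R|) = min(4, 5), which is an upper bound, so this matching is maximum.

Maximum matching: {(1,8), (2,6), (3,7), (4,9)}
Size: 4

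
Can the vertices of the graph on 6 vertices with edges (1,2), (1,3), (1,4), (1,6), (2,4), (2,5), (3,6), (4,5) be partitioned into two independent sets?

Step 1: Attempt 2-coloring using BFS:
  Start at vertex 1, assign color 0
  Color vertex 2 with color 1 (neighbor of 1)
  Color vertex 3 with color 1 (neighbor of 1)
  Color vertex 4 with color 1 (neighbor of 1)
  Color vertex 6 with color 1 (neighbor of 1)

Step 2: Conflict found! Vertices 2 and 4 are adjacent but have the same color.
This means the graph contains an odd cycle.

The graph is NOT bipartite.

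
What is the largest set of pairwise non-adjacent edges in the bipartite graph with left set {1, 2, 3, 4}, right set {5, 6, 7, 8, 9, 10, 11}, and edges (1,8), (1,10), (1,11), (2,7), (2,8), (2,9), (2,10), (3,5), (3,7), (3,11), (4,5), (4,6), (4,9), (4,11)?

Step 1: List the neighbors of each left vertex:
  1: 8, 10, 11
  2: 7, 8, 9, 10
  3: 5, 7, 11
  4: 5, 6, 9, 11

Step 2: Greedily match left vertices, then look for augmenting paths:
  Match 1 -- 8
  Match 2 -- 7
  Match 3 -- 5
  Match 4 -- 6
  No augmenting path remains.

Step 3: Verify this is maximum:
  Matching size 4 = min(|L|, |R|) = min(4, 7), which is an upper bound, so this matching is maximum.

Maximum matching: {(1,8), (2,7), (3,5), (4,6)}
Size: 4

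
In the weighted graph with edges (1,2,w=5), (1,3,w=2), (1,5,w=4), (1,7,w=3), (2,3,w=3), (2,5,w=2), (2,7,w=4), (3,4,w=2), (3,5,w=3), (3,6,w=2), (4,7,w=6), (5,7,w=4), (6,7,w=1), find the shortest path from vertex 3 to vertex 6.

Step 1: Build adjacency list with weights:
  1: 2(w=5), 3(w=2), 5(w=4), 7(w=3)
  2: 1(w=5), 3(w=3), 5(w=2), 7(w=4)
  3: 1(w=2), 2(w=3), 4(w=2), 5(w=3), 6(w=2)
  4: 3(w=2), 7(w=6)
  5: 1(w=4), 2(w=2), 3(w=3), 7(w=4)
  6: 3(w=2), 7(w=1)
  7: 1(w=3), 2(w=4), 4(w=6), 5(w=4), 6(w=1)

Step 2: Apply Dijkstra's algorithm from vertex 3:
  Visit vertex 3 (distance=0)
    Update dist[1] = 2
    Update dist[2] = 3
    Update dist[4] = 2
    Update dist[5] = 3
    Update dist[6] = 2
  Visit vertex 1 (distance=2)
    Update dist[7] = 5
  Visit vertex 4 (distance=2)
  Visit vertex 6 (distance=2)
    Update dist[7] = 3

Step 3: Shortest path: 3 -> 6
Total weight: 2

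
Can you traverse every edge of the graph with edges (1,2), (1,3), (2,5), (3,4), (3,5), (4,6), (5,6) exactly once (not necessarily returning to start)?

Step 1: Find the degree of each vertex:
  deg(1) = 2
  deg(2) = 2
  deg(3) = 3
  deg(4) = 2
  deg(5) = 3
  deg(6) = 2

Step 2: Count vertices with odd degree:
  Odd-degree vertices: 3, 5 (2 total)

Step 3: Apply Euler's theorem:
  - Eulerian circuit exists iff graph is connected and all vertices have even degree
  - Eulerian path exists iff graph is connected and has 0 or 2 odd-degree vertices

Graph is connected with exactly 2 odd-degree vertices (3, 5).
Eulerian path exists (starting and ending at the odd-degree vertices), but no Eulerian circuit.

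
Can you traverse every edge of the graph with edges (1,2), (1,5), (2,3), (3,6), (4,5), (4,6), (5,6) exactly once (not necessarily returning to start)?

Step 1: Find the degree of each vertex:
  deg(1) = 2
  deg(2) = 2
  deg(3) = 2
  deg(4) = 2
  deg(5) = 3
  deg(6) = 3

Step 2: Count vertices with odd degree:
  Odd-degree vertices: 5, 6 (2 total)

Step 3: Apply Euler's theorem:
  - Eulerian circuit exists iff graph is connected and all vertices have even degree
  - Eulerian path exists iff graph is connected and has 0 or 2 odd-degree vertices

Graph is connected with exactly 2 odd-degree vertices (5, 6).
Eulerian path exists (starting and ending at the odd-degree vertices), but no Eulerian circuit.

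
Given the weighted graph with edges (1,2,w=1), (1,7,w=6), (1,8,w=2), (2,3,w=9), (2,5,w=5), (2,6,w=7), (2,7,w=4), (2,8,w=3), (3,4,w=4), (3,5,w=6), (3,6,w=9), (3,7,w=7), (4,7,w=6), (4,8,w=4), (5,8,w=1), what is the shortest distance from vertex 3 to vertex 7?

Step 1: Build adjacency list with weights:
  1: 2(w=1), 7(w=6), 8(w=2)
  2: 1(w=1), 3(w=9), 5(w=5), 6(w=7), 7(w=4), 8(w=3)
  3: 2(w=9), 4(w=4), 5(w=6), 6(w=9), 7(w=7)
  4: 3(w=4), 7(w=6), 8(w=4)
  5: 2(w=5), 3(w=6), 8(w=1)
  6: 2(w=7), 3(w=9)
  7: 1(w=6), 2(w=4), 3(w=7), 4(w=6)
  8: 1(w=2), 2(w=3), 4(w=4), 5(w=1)

Step 2: Apply Dijkstra's algorithm from vertex 3:
  Visit vertex 3 (distance=0)
    Update dist[2] = 9
    Update dist[4] = 4
    Update dist[5] = 6
    Update dist[6] = 9
    Update dist[7] = 7
  Visit vertex 4 (distance=4)
    Update dist[8] = 8
  Visit vertex 5 (distance=6)
    Update dist[8] = 7
  Visit vertex 7 (distance=7)
    Update dist[1] = 13

Step 3: Shortest path: 3 -> 7
Total weight: 7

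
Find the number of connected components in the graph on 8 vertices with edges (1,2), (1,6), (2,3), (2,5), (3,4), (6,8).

Step 1: Build adjacency list from edges:
  1: 2, 6
  2: 1, 3, 5
  3: 2, 4
  4: 3
  5: 2
  6: 1, 8
  7: (none)
  8: 6

Step 2: Run BFS/DFS from vertex 1:
  Visited: {1, 2, 6, 3, 5, 8, 4}
  Reached 7 of 8 vertices

Step 3: Only 7 of 8 vertices reached. Graph is disconnected.
Connected components: {1, 2, 3, 4, 5, 6, 8}, {7}
Number of connected components: 2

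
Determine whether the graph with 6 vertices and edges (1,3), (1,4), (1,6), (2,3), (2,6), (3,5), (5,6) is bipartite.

Step 1: Attempt 2-coloring using BFS:
  Start at vertex 1, assign color 0
  Color vertex 3 with color 1 (neighbor of 1)
  Color vertex 4 with color 1 (neighbor of 1)
  Color vertex 6 with color 1 (neighbor of 1)
  Color vertex 2 with color 0 (neighbor of 3)
  Color vertex 5 with color 0 (neighbor of 3)

Step 2: 2-coloring succeeded. No conflicts found.
  Set A (color 0): {1, 2, 5}
  Set B (color 1): {3, 4, 6}

The graph is bipartite with partition {1, 2, 5}, {3, 4, 6}.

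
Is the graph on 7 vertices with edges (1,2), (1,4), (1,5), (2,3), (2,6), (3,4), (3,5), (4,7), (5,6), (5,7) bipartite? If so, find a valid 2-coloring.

Step 1: Attempt 2-coloring using BFS:
  Start at vertex 1, assign color 0
  Color vertex 2 with color 1 (neighbor of 1)
  Color vertex 4 with color 1 (neighbor of 1)
  Color vertex 5 with color 1 (neighbor of 1)
  Color vertex 3 with color 0 (neighbor of 2)
  Color vertex 6 with color 0 (neighbor of 2)
  Color vertex 7 with color 0 (neighbor of 4)

Step 2: 2-coloring succeeded. No conflicts found.
  Set A (color 0): {1, 3, 6, 7}
  Set B (color 1): {2, 4, 5}

The graph is bipartite with partition {1, 3, 6, 7}, {2, 4, 5}.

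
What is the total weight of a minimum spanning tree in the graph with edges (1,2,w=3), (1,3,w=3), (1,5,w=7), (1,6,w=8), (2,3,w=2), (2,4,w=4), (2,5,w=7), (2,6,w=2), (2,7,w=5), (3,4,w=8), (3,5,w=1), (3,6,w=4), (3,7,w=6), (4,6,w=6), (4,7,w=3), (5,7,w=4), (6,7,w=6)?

Apply Kruskal's algorithm (sort edges by weight, add if no cycle):

Sorted edges by weight:
  (3,5) w=1
  (2,6) w=2
  (2,3) w=2
  (1,2) w=3
  (1,3) w=3
  (4,7) w=3
  (2,4) w=4
  (3,6) w=4
  (5,7) w=4
  (2,7) w=5
  (3,7) w=6
  (4,6) w=6
  (6,7) w=6
  (1,5) w=7
  (2,5) w=7
  (1,6) w=8
  (3,4) w=8

Add edge (3,5) w=1 -- no cycle. Running total: 1
Add edge (2,6) w=2 -- no cycle. Running total: 3
Add edge (2,3) w=2 -- no cycle. Running total: 5
Add edge (1,2) w=3 -- no cycle. Running total: 8
Skip edge (1,3) w=3 -- would create cycle
Add edge (4,7) w=3 -- no cycle. Running total: 11
Add edge (2,4) w=4 -- no cycle. Running total: 15

MST edges: (3,5,w=1), (2,6,w=2), (2,3,w=2), (1,2,w=3), (4,7,w=3), (2,4,w=4)
Total MST weight: 1 + 2 + 2 + 3 + 3 + 4 = 15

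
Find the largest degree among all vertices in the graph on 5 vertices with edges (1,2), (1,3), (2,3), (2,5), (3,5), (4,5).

Step 1: Count edges incident to each vertex:
  deg(1) = 2 (neighbors: 2, 3)
  deg(2) = 3 (neighbors: 1, 3, 5)
  deg(3) = 3 (neighbors: 1, 2, 5)
  deg(4) = 1 (neighbors: 5)
  deg(5) = 3 (neighbors: 2, 3, 4)

Step 2: Find maximum:
  max(2, 3, 3, 1, 3) = 3 (vertex 2)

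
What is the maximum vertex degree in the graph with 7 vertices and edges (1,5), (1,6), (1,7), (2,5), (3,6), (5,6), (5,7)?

Step 1: Count edges incident to each vertex:
  deg(1) = 3 (neighbors: 5, 6, 7)
  deg(2) = 1 (neighbors: 5)
  deg(3) = 1 (neighbors: 6)
  deg(4) = 0 (neighbors: none)
  deg(5) = 4 (neighbors: 1, 2, 6, 7)
  deg(6) = 3 (neighbors: 1, 3, 5)
  deg(7) = 2 (neighbors: 1, 5)

Step 2: Find maximum:
  max(3, 1, 1, 0, 4, 3, 2) = 4 (vertex 5)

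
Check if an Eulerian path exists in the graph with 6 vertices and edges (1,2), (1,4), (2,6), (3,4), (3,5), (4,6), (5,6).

Step 1: Find the degree of each vertex:
  deg(1) = 2
  deg(2) = 2
  deg(3) = 2
  deg(4) = 3
  deg(5) = 2
  deg(6) = 3

Step 2: Count vertices with odd degree:
  Odd-degree vertices: 4, 6 (2 total)

Step 3: Apply Euler's theorem:
  - Eulerian circuit exists iff graph is connected and all vertices have even degree
  - Eulerian path exists iff graph is connected and has 0 or 2 odd-degree vertices

Graph is connected with exactly 2 odd-degree vertices (4, 6).
Eulerian path exists (starting and ending at the odd-degree vertices), but no Eulerian circuit.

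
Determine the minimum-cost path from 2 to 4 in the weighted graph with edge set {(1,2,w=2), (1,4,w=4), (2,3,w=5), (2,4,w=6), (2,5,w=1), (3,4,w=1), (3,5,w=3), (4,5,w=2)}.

Step 1: Build adjacency list with weights:
  1: 2(w=2), 4(w=4)
  2: 1(w=2), 3(w=5), 4(w=6), 5(w=1)
  3: 2(w=5), 4(w=1), 5(w=3)
  4: 1(w=4), 2(w=6), 3(w=1), 5(w=2)
  5: 2(w=1), 3(w=3), 4(w=2)

Step 2: Apply Dijkstra's algorithm from vertex 2:
  Visit vertex 2 (distance=0)
    Update dist[1] = 2
    Update dist[3] = 5
    Update dist[4] = 6
    Update dist[5] = 1
  Visit vertex 5 (distance=1)
    Update dist[3] = 4
    Update dist[4] = 3
  Visit vertex 1 (distance=2)
  Visit vertex 4 (distance=3)

Step 3: Shortest path: 2 -> 5 -> 4
Total weight: 1 + 2 = 3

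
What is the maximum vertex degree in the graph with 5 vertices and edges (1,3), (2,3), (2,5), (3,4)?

Step 1: Count edges incident to each vertex:
  deg(1) = 1 (neighbors: 3)
  deg(2) = 2 (neighbors: 3, 5)
  deg(3) = 3 (neighbors: 1, 2, 4)
  deg(4) = 1 (neighbors: 3)
  deg(5) = 1 (neighbors: 2)

Step 2: Find maximum:
  max(1, 2, 3, 1, 1) = 3 (vertex 3)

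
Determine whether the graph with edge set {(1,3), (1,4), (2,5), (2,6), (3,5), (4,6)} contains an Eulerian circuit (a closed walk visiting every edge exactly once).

Step 1: Find the degree of each vertex:
  deg(1) = 2
  deg(2) = 2
  deg(3) = 2
  deg(4) = 2
  deg(5) = 2
  deg(6) = 2

Step 2: Count vertices with odd degree:
  All vertices have even degree (0 odd-degree vertices)

Step 3: Apply Euler's theorem:
  - Eulerian circuit exists iff graph is connected and all vertices have even degree
  - Eulerian path exists iff graph is connected and has 0 or 2 odd-degree vertices

Graph is connected with 0 odd-degree vertices.
Both Eulerian circuit and Eulerian path exist.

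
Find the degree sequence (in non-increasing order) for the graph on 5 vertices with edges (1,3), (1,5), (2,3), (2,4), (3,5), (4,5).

Step 1: Count edges incident to each vertex:
  deg(1) = 2 (neighbors: 3, 5)
  deg(2) = 2 (neighbors: 3, 4)
  deg(3) = 3 (neighbors: 1, 2, 5)
  deg(4) = 2 (neighbors: 2, 5)
  deg(5) = 3 (neighbors: 1, 3, 4)

Step 2: Sort degrees in non-increasing order:
  Degrees: [2, 2, 3, 2, 3] -> sorted: [3, 3, 2, 2, 2]

Degree sequence: [3, 3, 2, 2, 2]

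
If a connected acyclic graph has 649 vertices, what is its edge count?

A tree on n vertices always has exactly n - 1 edges.
For n = 649: edges = 649 - 1 = 648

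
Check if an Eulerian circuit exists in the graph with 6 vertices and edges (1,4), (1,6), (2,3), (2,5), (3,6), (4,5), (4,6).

Step 1: Find the degree of each vertex:
  deg(1) = 2
  deg(2) = 2
  deg(3) = 2
  deg(4) = 3
  deg(5) = 2
  deg(6) = 3

Step 2: Count vertices with odd degree:
  Odd-degree vertices: 4, 6 (2 total)

Step 3: Apply Euler's theorem:
  - Eulerian circuit exists iff graph is connected and all vertices have even degree
  - Eulerian path exists iff graph is connected and has 0 or 2 odd-degree vertices

Graph is connected with exactly 2 odd-degree vertices (4, 6).
Eulerian path exists (starting and ending at the odd-degree vertices), but no Eulerian circuit.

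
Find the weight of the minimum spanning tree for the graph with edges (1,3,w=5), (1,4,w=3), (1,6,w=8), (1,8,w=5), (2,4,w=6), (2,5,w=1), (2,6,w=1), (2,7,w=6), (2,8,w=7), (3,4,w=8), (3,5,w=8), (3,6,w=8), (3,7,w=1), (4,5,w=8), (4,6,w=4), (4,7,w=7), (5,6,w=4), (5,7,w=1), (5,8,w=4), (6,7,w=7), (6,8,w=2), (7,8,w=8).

Apply Kruskal's algorithm (sort edges by weight, add if no cycle):

Sorted edges by weight:
  (2,5) w=1
  (2,6) w=1
  (3,7) w=1
  (5,7) w=1
  (6,8) w=2
  (1,4) w=3
  (4,6) w=4
  (5,6) w=4
  (5,8) w=4
  (1,3) w=5
  (1,8) w=5
  (2,4) w=6
  (2,7) w=6
  (2,8) w=7
  (4,7) w=7
  (6,7) w=7
  (1,6) w=8
  (3,5) w=8
  (3,4) w=8
  (3,6) w=8
  (4,5) w=8
  (7,8) w=8

Add edge (2,5) w=1 -- no cycle. Running total: 1
Add edge (2,6) w=1 -- no cycle. Running total: 2
Add edge (3,7) w=1 -- no cycle. Running total: 3
Add edge (5,7) w=1 -- no cycle. Running total: 4
Add edge (6,8) w=2 -- no cycle. Running total: 6
Add edge (1,4) w=3 -- no cycle. Running total: 9
Add edge (4,6) w=4 -- no cycle. Running total: 13

MST edges: (2,5,w=1), (2,6,w=1), (3,7,w=1), (5,7,w=1), (6,8,w=2), (1,4,w=3), (4,6,w=4)
Total MST weight: 1 + 1 + 1 + 1 + 2 + 3 + 4 = 13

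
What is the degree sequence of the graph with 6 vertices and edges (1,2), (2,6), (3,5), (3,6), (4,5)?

Step 1: Count edges incident to each vertex:
  deg(1) = 1 (neighbors: 2)
  deg(2) = 2 (neighbors: 1, 6)
  deg(3) = 2 (neighbors: 5, 6)
  deg(4) = 1 (neighbors: 5)
  deg(5) = 2 (neighbors: 3, 4)
  deg(6) = 2 (neighbors: 2, 3)

Step 2: Sort degrees in non-increasing order:
  Degrees: [1, 2, 2, 1, 2, 2] -> sorted: [2, 2, 2, 2, 1, 1]

Degree sequence: [2, 2, 2, 2, 1, 1]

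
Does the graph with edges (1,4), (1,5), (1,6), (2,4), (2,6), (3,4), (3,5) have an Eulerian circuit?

Step 1: Find the degree of each vertex:
  deg(1) = 3
  deg(2) = 2
  deg(3) = 2
  deg(4) = 3
  deg(5) = 2
  deg(6) = 2

Step 2: Count vertices with odd degree:
  Odd-degree vertices: 1, 4 (2 total)

Step 3: Apply Euler's theorem:
  - Eulerian circuit exists iff graph is connected and all vertices have even degree
  - Eulerian path exists iff graph is connected and has 0 or 2 odd-degree vertices

Graph is connected with exactly 2 odd-degree vertices (1, 4).
Eulerian path exists (starting and ending at the odd-degree vertices), but no Eulerian circuit.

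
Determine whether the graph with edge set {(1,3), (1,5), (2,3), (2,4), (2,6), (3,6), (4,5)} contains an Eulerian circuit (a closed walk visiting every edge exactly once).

Step 1: Find the degree of each vertex:
  deg(1) = 2
  deg(2) = 3
  deg(3) = 3
  deg(4) = 2
  deg(5) = 2
  deg(6) = 2

Step 2: Count vertices with odd degree:
  Odd-degree vertices: 2, 3 (2 total)

Step 3: Apply Euler's theorem:
  - Eulerian circuit exists iff graph is connected and all vertices have even degree
  - Eulerian path exists iff graph is connected and has 0 or 2 odd-degree vertices

Graph is connected with exactly 2 odd-degree vertices (2, 3).
Eulerian path exists (starting and ending at the odd-degree vertices), but no Eulerian circuit.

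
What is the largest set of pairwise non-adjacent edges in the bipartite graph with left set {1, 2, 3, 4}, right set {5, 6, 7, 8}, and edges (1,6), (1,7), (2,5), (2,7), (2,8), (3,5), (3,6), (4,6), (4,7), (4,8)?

Step 1: List the neighbors of each left vertex:
  1: 6, 7
  2: 5, 7, 8
  3: 5, 6
  4: 6, 7, 8

Step 2: Greedily match left vertices, then look for augmenting paths:
  Match 1 -- 6
  Match 2 -- 8
  Match 3 -- 5
  Match 4 -- 7
  No augmenting path remains.

Step 3: Verify this is maximum:
  Matching size 4 = min(|L|, |R|) = min(4, 4), which is an upper bound, so this matching is maximum.

Maximum matching: {(1,6), (2,8), (3,5), (4,7)}
Size: 4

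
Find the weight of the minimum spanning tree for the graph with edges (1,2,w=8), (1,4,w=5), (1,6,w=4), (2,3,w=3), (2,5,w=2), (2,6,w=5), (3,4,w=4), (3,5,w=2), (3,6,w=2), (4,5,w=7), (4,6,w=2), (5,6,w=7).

Apply Kruskal's algorithm (sort edges by weight, add if no cycle):

Sorted edges by weight:
  (2,5) w=2
  (3,5) w=2
  (3,6) w=2
  (4,6) w=2
  (2,3) w=3
  (1,6) w=4
  (3,4) w=4
  (1,4) w=5
  (2,6) w=5
  (4,5) w=7
  (5,6) w=7
  (1,2) w=8

Add edge (2,5) w=2 -- no cycle. Running total: 2
Add edge (3,5) w=2 -- no cycle. Running total: 4
Add edge (3,6) w=2 -- no cycle. Running total: 6
Add edge (4,6) w=2 -- no cycle. Running total: 8
Skip edge (2,3) w=3 -- would create cycle
Add edge (1,6) w=4 -- no cycle. Running total: 12

MST edges: (2,5,w=2), (3,5,w=2), (3,6,w=2), (4,6,w=2), (1,6,w=4)
Total MST weight: 2 + 2 + 2 + 2 + 4 = 12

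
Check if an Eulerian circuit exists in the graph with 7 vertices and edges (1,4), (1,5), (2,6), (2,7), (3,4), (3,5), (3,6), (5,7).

Step 1: Find the degree of each vertex:
  deg(1) = 2
  deg(2) = 2
  deg(3) = 3
  deg(4) = 2
  deg(5) = 3
  deg(6) = 2
  deg(7) = 2

Step 2: Count vertices with odd degree:
  Odd-degree vertices: 3, 5 (2 total)

Step 3: Apply Euler's theorem:
  - Eulerian circuit exists iff graph is connected and all vertices have even degree
  - Eulerian path exists iff graph is connected and has 0 or 2 odd-degree vertices

Graph is connected with exactly 2 odd-degree vertices (3, 5).
Eulerian path exists (starting and ending at the odd-degree vertices), but no Eulerian circuit.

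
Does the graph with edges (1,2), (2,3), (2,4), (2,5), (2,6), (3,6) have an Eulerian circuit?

Step 1: Find the degree of each vertex:
  deg(1) = 1
  deg(2) = 5
  deg(3) = 2
  deg(4) = 1
  deg(5) = 1
  deg(6) = 2

Step 2: Count vertices with odd degree:
  Odd-degree vertices: 1, 2, 4, 5 (4 total)

Step 3: Apply Euler's theorem:
  - Eulerian circuit exists iff graph is connected and all vertices have even degree
  - Eulerian path exists iff graph is connected and has 0 or 2 odd-degree vertices

Graph has 4 odd-degree vertices (need 0 or 2).
Neither Eulerian path nor Eulerian circuit exists.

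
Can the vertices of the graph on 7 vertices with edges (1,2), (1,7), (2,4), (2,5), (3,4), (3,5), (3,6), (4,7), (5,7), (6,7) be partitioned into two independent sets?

Step 1: Attempt 2-coloring using BFS:
  Start at vertex 1, assign color 0
  Color vertex 2 with color 1 (neighbor of 1)
  Color vertex 7 with color 1 (neighbor of 1)
  Color vertex 4 with color 0 (neighbor of 2)
  Color vertex 5 with color 0 (neighbor of 2)
  Color vertex 6 with color 0 (neighbor of 7)
  Color vertex 3 with color 1 (neighbor of 4)

Step 2: 2-coloring succeeded. No conflicts found.
  Set A (color 0): {1, 4, 5, 6}
  Set B (color 1): {2, 3, 7}

The graph is bipartite with partition {1, 4, 5, 6}, {2, 3, 7}.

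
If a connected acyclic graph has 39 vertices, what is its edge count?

A tree on n vertices always has exactly n - 1 edges.
For n = 39: edges = 39 - 1 = 38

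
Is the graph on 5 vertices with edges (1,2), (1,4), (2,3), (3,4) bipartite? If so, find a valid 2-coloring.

Step 1: Attempt 2-coloring using BFS:
  Start at vertex 1, assign color 0
  Color vertex 2 with color 1 (neighbor of 1)
  Color vertex 4 with color 1 (neighbor of 1)
  Color vertex 3 with color 0 (neighbor of 2)
  Start new component at vertex 5, assign color 0

Step 2: 2-coloring succeeded. No conflicts found.
  Set A (color 0): {1, 3, 5}
  Set B (color 1): {2, 4}

The graph is bipartite with partition {1, 3, 5}, {2, 4}.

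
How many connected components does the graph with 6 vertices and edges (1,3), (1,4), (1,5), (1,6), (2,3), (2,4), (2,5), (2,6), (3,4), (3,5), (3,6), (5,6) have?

Step 1: Build adjacency list from edges:
  1: 3, 4, 5, 6
  2: 3, 4, 5, 6
  3: 1, 2, 4, 5, 6
  4: 1, 2, 3
  5: 1, 2, 3, 6
  6: 1, 2, 3, 5

Step 2: Run BFS/DFS from vertex 1:
  Visited: {1, 3, 4, 5, 6, 2}
  Reached 6 of 6 vertices

Step 3: All 6 vertices reached from vertex 1, so the graph is connected.
Number of connected components: 1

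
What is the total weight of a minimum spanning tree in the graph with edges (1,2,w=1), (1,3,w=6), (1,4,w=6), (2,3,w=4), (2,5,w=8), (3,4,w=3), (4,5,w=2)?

Apply Kruskal's algorithm (sort edges by weight, add if no cycle):

Sorted edges by weight:
  (1,2) w=1
  (4,5) w=2
  (3,4) w=3
  (2,3) w=4
  (1,3) w=6
  (1,4) w=6
  (2,5) w=8

Add edge (1,2) w=1 -- no cycle. Running total: 1
Add edge (4,5) w=2 -- no cycle. Running total: 3
Add edge (3,4) w=3 -- no cycle. Running total: 6
Add edge (2,3) w=4 -- no cycle. Running total: 10

MST edges: (1,2,w=1), (4,5,w=2), (3,4,w=3), (2,3,w=4)
Total MST weight: 1 + 2 + 3 + 4 = 10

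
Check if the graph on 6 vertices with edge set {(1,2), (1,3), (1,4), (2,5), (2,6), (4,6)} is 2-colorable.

Step 1: Attempt 2-coloring using BFS:
  Start at vertex 1, assign color 0
  Color vertex 2 with color 1 (neighbor of 1)
  Color vertex 3 with color 1 (neighbor of 1)
  Color vertex 4 with color 1 (neighbor of 1)
  Color vertex 5 with color 0 (neighbor of 2)
  Color vertex 6 with color 0 (neighbor of 2)

Step 2: 2-coloring succeeded. No conflicts found.
  Set A (color 0): {1, 5, 6}
  Set B (color 1): {2, 3, 4}

The graph is bipartite with partition {1, 5, 6}, {2, 3, 4}.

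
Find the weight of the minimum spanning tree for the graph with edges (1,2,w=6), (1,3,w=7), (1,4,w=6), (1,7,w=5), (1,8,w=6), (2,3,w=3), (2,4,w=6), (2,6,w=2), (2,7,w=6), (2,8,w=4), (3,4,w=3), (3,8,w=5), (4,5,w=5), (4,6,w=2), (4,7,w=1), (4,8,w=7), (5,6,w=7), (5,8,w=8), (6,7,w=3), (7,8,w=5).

Apply Kruskal's algorithm (sort edges by weight, add if no cycle):

Sorted edges by weight:
  (4,7) w=1
  (2,6) w=2
  (4,6) w=2
  (2,3) w=3
  (3,4) w=3
  (6,7) w=3
  (2,8) w=4
  (1,7) w=5
  (3,8) w=5
  (4,5) w=5
  (7,8) w=5
  (1,2) w=6
  (1,4) w=6
  (1,8) w=6
  (2,7) w=6
  (2,4) w=6
  (1,3) w=7
  (4,8) w=7
  (5,6) w=7
  (5,8) w=8

Add edge (4,7) w=1 -- no cycle. Running total: 1
Add edge (2,6) w=2 -- no cycle. Running total: 3
Add edge (4,6) w=2 -- no cycle. Running total: 5
Add edge (2,3) w=3 -- no cycle. Running total: 8
Skip edge (3,4) w=3 -- would create cycle
Skip edge (6,7) w=3 -- would create cycle
Add edge (2,8) w=4 -- no cycle. Running total: 12
Add edge (1,7) w=5 -- no cycle. Running total: 17
Skip edge (3,8) w=5 -- would create cycle
Add edge (4,5) w=5 -- no cycle. Running total: 22

MST edges: (4,7,w=1), (2,6,w=2), (4,6,w=2), (2,3,w=3), (2,8,w=4), (1,7,w=5), (4,5,w=5)
Total MST weight: 1 + 2 + 2 + 3 + 4 + 5 + 5 = 22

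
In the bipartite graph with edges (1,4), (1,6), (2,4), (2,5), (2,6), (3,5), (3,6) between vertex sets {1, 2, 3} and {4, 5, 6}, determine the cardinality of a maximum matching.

Step 1: List the neighbors of each left vertex:
  1: 4, 6
  2: 4, 5, 6
  3: 5, 6

Step 2: Greedily match left vertices, then look for augmenting paths:
  Match 1 -- 4
  Match 2 -- 5
  Match 3 -- 6
  No augmenting path remains.

Step 3: Verify this is maximum:
  Matching size 3 = min(|L|, |R|) = min(3, 3), which is an upper bound, so this matching is maximum.

Maximum matching: {(1,4), (2,5), (3,6)}
Size: 3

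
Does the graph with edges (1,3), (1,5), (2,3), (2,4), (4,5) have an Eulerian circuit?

Step 1: Find the degree of each vertex:
  deg(1) = 2
  deg(2) = 2
  deg(3) = 2
  deg(4) = 2
  deg(5) = 2

Step 2: Count vertices with odd degree:
  All vertices have even degree (0 odd-degree vertices)

Step 3: Apply Euler's theorem:
  - Eulerian circuit exists iff graph is connected and all vertices have even degree
  - Eulerian path exists iff graph is connected and has 0 or 2 odd-degree vertices

Graph is connected with 0 odd-degree vertices.
Both Eulerian circuit and Eulerian path exist.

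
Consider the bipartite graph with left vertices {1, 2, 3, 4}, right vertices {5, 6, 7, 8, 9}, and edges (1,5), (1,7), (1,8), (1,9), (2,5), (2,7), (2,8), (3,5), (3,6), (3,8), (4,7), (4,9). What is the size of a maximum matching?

Step 1: List the neighbors of each left vertex:
  1: 5, 7, 8, 9
  2: 5, 7, 8
  3: 5, 6, 8
  4: 7, 9

Step 2: Greedily match left vertices, then look for augmenting paths:
  Match 1 -- 5
  Match 2 -- 7
  Match 3 -- 6
  Match 4 -- 9
  No augmenting path remains.

Step 3: Verify this is maximum:
  Matching size 4 = min(|L|, |R|) = min(4, 5), which is an upper bound, so this matching is maximum.

Maximum matching: {(1,5), (2,7), (3,6), (4,9)}
Size: 4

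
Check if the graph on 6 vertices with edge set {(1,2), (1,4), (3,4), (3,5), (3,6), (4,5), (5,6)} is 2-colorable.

Step 1: Attempt 2-coloring using BFS:
  Start at vertex 1, assign color 0
  Color vertex 2 with color 1 (neighbor of 1)
  Color vertex 4 with color 1 (neighbor of 1)
  Color vertex 3 with color 0 (neighbor of 4)
  Color vertex 5 with color 0 (neighbor of 4)

Step 2: Conflict found! Vertices 3 and 5 are adjacent but have the same color.
This means the graph contains an odd cycle.

The graph is NOT bipartite.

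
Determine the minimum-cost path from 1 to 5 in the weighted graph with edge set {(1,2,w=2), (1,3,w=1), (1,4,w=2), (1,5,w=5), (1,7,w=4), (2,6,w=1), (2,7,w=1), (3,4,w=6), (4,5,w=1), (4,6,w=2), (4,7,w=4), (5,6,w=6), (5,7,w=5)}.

Step 1: Build adjacency list with weights:
  1: 2(w=2), 3(w=1), 4(w=2), 5(w=5), 7(w=4)
  2: 1(w=2), 6(w=1), 7(w=1)
  3: 1(w=1), 4(w=6)
  4: 1(w=2), 3(w=6), 5(w=1), 6(w=2), 7(w=4)
  5: 1(w=5), 4(w=1), 6(w=6), 7(w=5)
  6: 2(w=1), 4(w=2), 5(w=6)
  7: 1(w=4), 2(w=1), 4(w=4), 5(w=5)

Step 2: Apply Dijkstra's algorithm from vertex 1:
  Visit vertex 1 (distance=0)
    Update dist[2] = 2
    Update dist[3] = 1
    Update dist[4] = 2
    Update dist[5] = 5
    Update dist[7] = 4
  Visit vertex 3 (distance=1)
  Visit vertex 2 (distance=2)
    Update dist[6] = 3
    Update dist[7] = 3
  Visit vertex 4 (distance=2)
    Update dist[5] = 3
  Visit vertex 5 (distance=3)

Step 3: Shortest path: 1 -> 4 -> 5
Total weight: 2 + 1 = 3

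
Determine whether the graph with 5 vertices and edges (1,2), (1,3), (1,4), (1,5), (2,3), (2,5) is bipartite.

Step 1: Attempt 2-coloring using BFS:
  Start at vertex 1, assign color 0
  Color vertex 2 with color 1 (neighbor of 1)
  Color vertex 3 with color 1 (neighbor of 1)
  Color vertex 4 with color 1 (neighbor of 1)
  Color vertex 5 with color 1 (neighbor of 1)

Step 2: Conflict found! Vertices 2 and 3 are adjacent but have the same color.
This means the graph contains an odd cycle.

The graph is NOT bipartite.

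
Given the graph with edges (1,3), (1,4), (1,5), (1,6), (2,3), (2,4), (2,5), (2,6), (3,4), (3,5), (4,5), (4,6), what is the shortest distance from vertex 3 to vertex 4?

Step 1: Build adjacency list:
  1: 3, 4, 5, 6
  2: 3, 4, 5, 6
  3: 1, 2, 4, 5
  4: 1, 2, 3, 5, 6
  5: 1, 2, 3, 4
  6: 1, 2, 4

Step 2: BFS from vertex 3 to find shortest path to 4:
  vertex 1 reached at distance 1
  vertex 2 reached at distance 1
  vertex 4 reached at distance 1

Step 3: Shortest path: 3 -> 4
Path length: 1 edge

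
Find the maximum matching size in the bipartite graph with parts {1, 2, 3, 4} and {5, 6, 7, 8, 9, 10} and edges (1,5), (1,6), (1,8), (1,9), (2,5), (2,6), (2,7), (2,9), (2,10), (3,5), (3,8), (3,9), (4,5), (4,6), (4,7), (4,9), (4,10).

Step 1: List the neighbors of each left vertex:
  1: 5, 6, 8, 9
  2: 5, 6, 7, 9, 10
  3: 5, 8, 9
  4: 5, 6, 7, 9, 10

Step 2: Greedily match left vertices, then look for augmenting paths:
  Match 1 -- 5
  Match 2 -- 6
  Match 3 -- 8
  Match 4 -- 7
  No augmenting path remains.

Step 3: Verify this is maximum:
  Matching size 4 = min(|L|, |R|) = min(4, 6), which is an upper bound, so this matching is maximum.

Maximum matching: {(1,5), (2,6), (3,8), (4,7)}
Size: 4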